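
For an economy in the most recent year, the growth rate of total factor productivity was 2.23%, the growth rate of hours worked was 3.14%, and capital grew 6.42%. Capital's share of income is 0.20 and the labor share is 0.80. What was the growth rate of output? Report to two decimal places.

Labor's share = 1 − 0.2 = 0.8.
Capital: 0.2 × 6.42 = 1.284 pp.
Hours worked: 0.8 × 3.14 = 2.512 pp.
Output growth = 2.23 + 3.796 = 6.026%.

6.03%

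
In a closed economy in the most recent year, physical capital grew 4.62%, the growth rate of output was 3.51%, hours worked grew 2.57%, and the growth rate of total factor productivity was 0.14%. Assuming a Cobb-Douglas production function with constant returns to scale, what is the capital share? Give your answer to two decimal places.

gY = gA + α·gK + (1−α)·gL, so gY − gA − gL = α(gK − gL).
3.51 − 0.14 − 2.57 = α × (4.62 − 2.57).
0.8 = 2.05 α, so α = 0.3902.

The capital share is 0.39.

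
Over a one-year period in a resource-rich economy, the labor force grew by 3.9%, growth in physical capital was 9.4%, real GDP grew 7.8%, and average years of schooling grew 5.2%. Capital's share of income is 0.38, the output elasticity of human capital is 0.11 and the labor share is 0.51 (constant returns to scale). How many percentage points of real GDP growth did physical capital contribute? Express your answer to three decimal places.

Contribution = share × growth = 0.38 × 9.4 = 3.572 pp.

3.572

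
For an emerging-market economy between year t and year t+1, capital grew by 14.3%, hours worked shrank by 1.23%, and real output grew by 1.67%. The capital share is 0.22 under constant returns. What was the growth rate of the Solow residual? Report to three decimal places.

Labor's share = 1 − 0.22 = 0.78.
Capital: 0.22 × 14.3 = 3.146 pp.
Hours worked: 0.78 × (-1.23) = -0.9594 pp.
TFP growth = 1.67 − 2.1866 = -0.5166%.

-0.517%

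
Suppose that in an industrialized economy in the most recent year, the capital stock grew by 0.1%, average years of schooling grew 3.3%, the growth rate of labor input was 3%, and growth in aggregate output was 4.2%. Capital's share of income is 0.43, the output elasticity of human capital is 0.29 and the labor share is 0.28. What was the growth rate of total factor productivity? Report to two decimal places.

Labor's share = 1 − 0.43 − 0.29 = 0.28.
The capital stock: 0.43 × 0.1 = 0.043 pp.
Average years of schooling: 0.29 × 3.3 = 0.957 pp.
Labor input: 0.28 × 3 = 0.84 pp.
TFP growth = 4.2 − 1.84 = 2.36%.

Total factor productivity growth was 2.36%.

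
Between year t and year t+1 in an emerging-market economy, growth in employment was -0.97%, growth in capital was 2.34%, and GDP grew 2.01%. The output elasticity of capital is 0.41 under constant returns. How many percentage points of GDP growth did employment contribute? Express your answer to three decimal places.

Labor's share = 1 − 0.41 = 0.59.
Contribution = share × growth = 0.59 × (-0.97) = -0.5723 pp.

-0.572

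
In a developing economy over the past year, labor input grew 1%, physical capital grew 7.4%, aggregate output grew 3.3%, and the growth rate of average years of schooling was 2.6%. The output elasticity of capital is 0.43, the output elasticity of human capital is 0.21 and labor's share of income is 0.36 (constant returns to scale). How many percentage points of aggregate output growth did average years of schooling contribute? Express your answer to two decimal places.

0.55 pp

Contribution = share × growth = 0.21 × 2.6 = 0.546 pp.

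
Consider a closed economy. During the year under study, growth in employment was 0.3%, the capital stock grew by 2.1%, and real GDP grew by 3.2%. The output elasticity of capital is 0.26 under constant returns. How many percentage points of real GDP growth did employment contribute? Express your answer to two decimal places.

0.22

Labor's share = 1 − 0.26 = 0.74.
Contribution = share × growth = 0.74 × 0.3 = 0.222 pp.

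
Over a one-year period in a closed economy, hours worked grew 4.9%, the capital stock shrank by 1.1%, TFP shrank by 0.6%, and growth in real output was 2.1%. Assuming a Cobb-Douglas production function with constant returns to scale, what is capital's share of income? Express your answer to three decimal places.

α = 0.367

gY = gA + α·gK + (1−α)·gL, so gY − gA − gL = α(gK − gL).
2.1 + 0.6 − 4.9 = α × (-1.1 − 4.9).
-2.2 = -6 α, so α = 0.36667.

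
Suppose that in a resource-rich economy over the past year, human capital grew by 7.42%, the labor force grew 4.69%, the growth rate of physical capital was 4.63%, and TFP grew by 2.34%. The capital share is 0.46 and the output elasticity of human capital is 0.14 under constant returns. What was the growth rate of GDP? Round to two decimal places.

7.38%

Labor's share = 1 − 0.46 − 0.14 = 0.4.
Physical capital: 0.46 × 4.63 = 2.1298 pp.
Human capital: 0.14 × 7.42 = 1.0388 pp.
The labor force: 0.4 × 4.69 = 1.876 pp.
Output growth = 2.34 + 5.0446 = 7.3846%.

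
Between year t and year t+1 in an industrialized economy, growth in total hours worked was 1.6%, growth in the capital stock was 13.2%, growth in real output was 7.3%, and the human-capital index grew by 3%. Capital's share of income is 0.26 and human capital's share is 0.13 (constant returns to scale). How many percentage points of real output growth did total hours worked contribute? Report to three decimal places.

Labor's share = 1 − 0.26 − 0.13 = 0.61.
Contribution = share × growth = 0.61 × 1.6 = 0.976 pp.

0.976 percentage points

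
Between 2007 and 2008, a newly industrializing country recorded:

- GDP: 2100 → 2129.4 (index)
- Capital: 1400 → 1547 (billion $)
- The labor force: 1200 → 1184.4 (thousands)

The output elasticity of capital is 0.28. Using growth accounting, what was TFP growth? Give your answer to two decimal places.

-0.60%

GDP growth = (2129.4 − 2100) / 2100 = 1.4%.
Capital growth = (1547 − 1400) / 1400 = 10.5%.
The labor force growth = (1184.4 − 1200) / 1200 = -1.3%.
Labor's share = 1 − 0.28 = 0.72.
Capital: 0.28 × 10.5 = 2.94 pp.
The labor force: 0.72 × (-1.3) = -0.936 pp.
TFP growth = 1.4 − 2.004 = -0.604%.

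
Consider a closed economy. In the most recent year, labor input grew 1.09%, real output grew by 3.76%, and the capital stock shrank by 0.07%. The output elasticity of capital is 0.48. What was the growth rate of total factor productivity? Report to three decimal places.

Labor's share = 1 − 0.48 = 0.52.
The capital stock: 0.48 × (-0.07) = -0.0336 pp.
Labor input: 0.52 × 1.09 = 0.5668 pp.
TFP growth = 3.76 − 0.5332 = 3.2268%.

3.227%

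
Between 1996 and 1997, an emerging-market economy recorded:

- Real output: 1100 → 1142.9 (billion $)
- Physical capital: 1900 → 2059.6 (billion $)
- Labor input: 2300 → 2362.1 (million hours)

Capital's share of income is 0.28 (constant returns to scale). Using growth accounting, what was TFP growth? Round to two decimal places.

Real output growth = (1142.9 − 1100) / 1100 = 3.9%.
Physical capital growth = (2059.6 − 1900) / 1900 = 8.4%.
Labor input growth = (2362.1 − 2300) / 2300 = 2.7%.
Labor's share = 1 − 0.28 = 0.72.
Physical capital: 0.28 × 8.4 = 2.352 pp.
Labor input: 0.72 × 2.7 = 1.944 pp.
TFP growth = 3.9 − 4.296 = -0.396%.

-0.40%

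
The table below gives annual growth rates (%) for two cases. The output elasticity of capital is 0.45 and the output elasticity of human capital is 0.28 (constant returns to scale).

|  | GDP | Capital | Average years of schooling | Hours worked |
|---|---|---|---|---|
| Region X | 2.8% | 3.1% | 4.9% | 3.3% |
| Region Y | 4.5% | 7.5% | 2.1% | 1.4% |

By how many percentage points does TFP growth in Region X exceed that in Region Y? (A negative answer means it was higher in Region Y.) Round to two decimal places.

-1.02 percentage points

Labor's share = 1 − 0.45 − 0.28 = 0.27.
Region X: TFP = 2.8 − 1.395 − 1.372 − 0.891 = -0.858%.
Region Y: TFP = 4.5 − 3.375 − 0.588 − 0.378 = 0.159%.
Difference = -0.858 − (0.159) = -1.017 pp.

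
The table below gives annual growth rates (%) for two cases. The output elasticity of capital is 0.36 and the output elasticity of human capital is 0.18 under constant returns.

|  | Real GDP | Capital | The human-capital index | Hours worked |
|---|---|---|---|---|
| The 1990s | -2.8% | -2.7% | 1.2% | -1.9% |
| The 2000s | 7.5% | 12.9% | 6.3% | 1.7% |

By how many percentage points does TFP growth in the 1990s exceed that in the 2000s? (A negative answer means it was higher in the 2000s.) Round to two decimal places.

-2.11 percentage points

Labor's share = 1 − 0.36 − 0.18 = 0.46.
The 1990s: TFP = -2.8 + 0.972 − 0.216 + 0.874 = -1.17%.
The 2000s: TFP = 7.5 − 4.644 − 1.134 − 0.782 = 0.94%.
Difference = -1.17 − (0.94) = -2.11 pp.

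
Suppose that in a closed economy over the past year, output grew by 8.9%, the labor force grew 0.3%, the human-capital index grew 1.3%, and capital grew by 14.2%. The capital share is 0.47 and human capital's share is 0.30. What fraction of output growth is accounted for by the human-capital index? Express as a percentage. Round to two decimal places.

The human-capital index contributed 0.3 × 1.3 = 0.39 pp.
Share of growth = 0.39 / 8.9 × 100 = 4.382%.

The human-capital index accounted for 4.38% of growth.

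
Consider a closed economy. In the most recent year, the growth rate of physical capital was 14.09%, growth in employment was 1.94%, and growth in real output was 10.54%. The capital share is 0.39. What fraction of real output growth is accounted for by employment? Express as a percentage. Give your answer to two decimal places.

Labor's share = 1 − 0.39 = 0.61.
Employment contributed 0.61 × 1.94 = 1.1834 pp.
Share of growth = 1.1834 / 10.54 × 100 = 11.2277%.

Employment accounted for 11.23% of growth.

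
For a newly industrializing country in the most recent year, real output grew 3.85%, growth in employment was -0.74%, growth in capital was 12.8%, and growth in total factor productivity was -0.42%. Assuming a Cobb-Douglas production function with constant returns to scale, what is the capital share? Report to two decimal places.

α = 0.37

gY = gA + α·gK + (1−α)·gL, so gY − gA − gL = α(gK − gL).
3.85 + 0.42 + 0.74 = α × (12.8 − (-0.74)).
5.01 = 13.54 α, so α = 0.37.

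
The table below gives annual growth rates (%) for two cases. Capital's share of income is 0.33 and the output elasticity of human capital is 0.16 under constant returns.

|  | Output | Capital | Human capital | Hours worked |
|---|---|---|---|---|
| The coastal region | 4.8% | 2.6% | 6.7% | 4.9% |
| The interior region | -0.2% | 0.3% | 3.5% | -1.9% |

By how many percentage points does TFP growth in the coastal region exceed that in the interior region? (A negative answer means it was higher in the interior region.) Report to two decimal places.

Labor's share = 1 − 0.33 − 0.16 = 0.51.
The coastal region: TFP = 4.8 − 0.858 − 1.072 − 2.499 = 0.371%.
The interior region: TFP = -0.2 − 0.099 − 0.56 + 0.969 = 0.11%.
Difference = 0.371 − (0.11) = 0.261 pp.

0.26 percentage points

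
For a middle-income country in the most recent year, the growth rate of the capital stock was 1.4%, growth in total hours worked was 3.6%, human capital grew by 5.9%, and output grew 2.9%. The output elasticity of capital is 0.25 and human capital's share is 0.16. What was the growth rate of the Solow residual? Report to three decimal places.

Labor's share = 1 − 0.25 − 0.16 = 0.59.
The capital stock: 0.25 × 1.4 = 0.35 pp.
Human capital: 0.16 × 5.9 = 0.944 pp.
Total hours worked: 0.59 × 3.6 = 2.124 pp.
TFP growth = 2.9 − 3.418 = -0.518%.

-0.518%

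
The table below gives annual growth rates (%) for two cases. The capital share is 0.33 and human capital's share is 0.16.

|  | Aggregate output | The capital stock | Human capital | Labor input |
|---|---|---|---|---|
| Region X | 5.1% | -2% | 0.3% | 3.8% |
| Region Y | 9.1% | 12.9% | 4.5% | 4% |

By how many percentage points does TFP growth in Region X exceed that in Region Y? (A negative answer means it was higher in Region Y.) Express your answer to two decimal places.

Labor's share = 1 − 0.33 − 0.16 = 0.51.
Region X: TFP = 5.1 + 0.66 − 0.048 − 1.938 = 3.774%.
Region Y: TFP = 9.1 − 4.257 − 0.72 − 2.04 = 2.083%.
Difference = 3.774 − (2.083) = 1.691 pp.

1.69 percentage points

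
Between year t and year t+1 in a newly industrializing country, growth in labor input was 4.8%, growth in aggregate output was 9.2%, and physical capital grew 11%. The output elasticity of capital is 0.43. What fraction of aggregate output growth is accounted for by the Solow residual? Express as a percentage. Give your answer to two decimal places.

Labor's share = 1 − 0.43 = 0.57.
Physical capital: 0.43 × 11 = 4.73 pp.
Labor input: 0.57 × 4.8 = 2.736 pp.
TFP growth = 9.2 − 7.466 = 1.734%.
TFP share of growth = 1.734 / 9.2 × 100 = 18.8478%.

18.85%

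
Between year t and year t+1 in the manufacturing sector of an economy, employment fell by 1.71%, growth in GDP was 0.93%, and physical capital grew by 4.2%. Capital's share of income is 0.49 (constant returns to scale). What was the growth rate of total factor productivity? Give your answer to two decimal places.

-0.26%

Labor's share = 1 − 0.49 = 0.51.
Physical capital: 0.49 × 4.2 = 2.058 pp.
Employment: 0.51 × (-1.71) = -0.8721 pp.
TFP growth = 0.93 − 1.1859 = -0.2559%.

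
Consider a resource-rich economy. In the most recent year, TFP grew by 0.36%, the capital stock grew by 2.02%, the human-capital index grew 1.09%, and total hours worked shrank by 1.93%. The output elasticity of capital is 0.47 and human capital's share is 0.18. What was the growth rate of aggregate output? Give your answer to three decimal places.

0.830%

Labor's share = 1 − 0.47 − 0.18 = 0.35.
The capital stock: 0.47 × 2.02 = 0.9494 pp.
The human-capital index: 0.18 × 1.09 = 0.1962 pp.
Total hours worked: 0.35 × (-1.93) = -0.6755 pp.
Output growth = 0.36 + 0.4701 = 0.8301%.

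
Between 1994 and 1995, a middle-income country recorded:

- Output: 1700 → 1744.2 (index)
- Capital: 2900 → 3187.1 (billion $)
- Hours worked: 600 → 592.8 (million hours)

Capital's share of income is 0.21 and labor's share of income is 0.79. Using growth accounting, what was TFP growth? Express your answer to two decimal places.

Output growth = (1744.2 − 1700) / 1700 = 2.6%.
Capital growth = (3187.1 − 2900) / 2900 = 9.9%.
Hours worked growth = (592.8 − 600) / 600 = -1.2%.
Labor's share = 1 − 0.21 = 0.79.
Capital: 0.21 × 9.9 = 2.079 pp.
Hours worked: 0.79 × (-1.2) = -0.948 pp.
TFP growth = 2.6 − 1.131 = 1.469%.

1.47%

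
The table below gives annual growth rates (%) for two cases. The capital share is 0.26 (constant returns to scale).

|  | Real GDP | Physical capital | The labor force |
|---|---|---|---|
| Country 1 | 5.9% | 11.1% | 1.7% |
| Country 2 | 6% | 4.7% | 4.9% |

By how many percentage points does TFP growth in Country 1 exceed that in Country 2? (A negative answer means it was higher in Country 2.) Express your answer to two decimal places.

Labor's share = 1 − 0.26 = 0.74.
Country 1: TFP = 5.9 − 2.886 − 1.258 = 1.756%.
Country 2: TFP = 6 − 1.222 − 3.626 = 1.152%.
Difference = 1.756 − (1.152) = 0.604 pp.

0.60 percentage points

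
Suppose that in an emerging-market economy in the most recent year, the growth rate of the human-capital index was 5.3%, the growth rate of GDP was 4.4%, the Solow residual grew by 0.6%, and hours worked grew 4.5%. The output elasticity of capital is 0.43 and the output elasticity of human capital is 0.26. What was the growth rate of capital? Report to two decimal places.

Labor's share = 1 − 0.43 − 0.26 = 0.31.
gY = gA + 0.26×5.3 + 0.31×4.5 + 0.43×g.
0.43×g = 4.4 − 0.6 − 2.773 = 1.027.
g = 1.027 / 0.43 = 2.3884%.

Capital grew 2.39%.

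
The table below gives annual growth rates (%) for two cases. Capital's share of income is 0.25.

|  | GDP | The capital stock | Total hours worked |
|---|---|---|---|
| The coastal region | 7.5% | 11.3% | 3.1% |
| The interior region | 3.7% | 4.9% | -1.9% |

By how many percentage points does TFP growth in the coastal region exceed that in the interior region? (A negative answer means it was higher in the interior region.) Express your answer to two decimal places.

Labor's share = 1 − 0.25 = 0.75.
The coastal region: TFP = 7.5 − 2.825 − 2.325 = 2.35%.
The interior region: TFP = 3.7 − 1.225 + 1.425 = 3.9%.
Difference = 2.35 − (3.9) = -1.55 pp.

-1.55 percentage points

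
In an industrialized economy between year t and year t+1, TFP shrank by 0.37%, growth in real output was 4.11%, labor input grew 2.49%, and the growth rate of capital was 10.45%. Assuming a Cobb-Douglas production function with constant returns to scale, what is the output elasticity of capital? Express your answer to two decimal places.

The output elasticity of capital is 0.25.

gY = gA + α·gK + (1−α)·gL, so gY − gA − gL = α(gK − gL).
4.11 + 0.37 − 2.49 = α × (10.45 − 2.49).
1.99 = 7.96 α, so α = 0.25.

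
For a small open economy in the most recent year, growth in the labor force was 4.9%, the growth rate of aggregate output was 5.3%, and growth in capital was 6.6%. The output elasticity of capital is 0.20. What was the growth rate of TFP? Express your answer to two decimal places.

Labor's share = 1 − 0.2 = 0.8.
Capital: 0.2 × 6.6 = 1.32 pp.
The labor force: 0.8 × 4.9 = 3.92 pp.
TFP growth = 5.3 − 5.24 = 0.06%.

TFP grew 0.06%.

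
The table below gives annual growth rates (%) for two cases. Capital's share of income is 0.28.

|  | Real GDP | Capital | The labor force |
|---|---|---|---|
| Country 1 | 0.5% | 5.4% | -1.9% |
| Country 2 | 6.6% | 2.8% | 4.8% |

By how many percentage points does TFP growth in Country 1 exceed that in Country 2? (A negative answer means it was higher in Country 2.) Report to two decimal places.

Labor's share = 1 − 0.28 = 0.72.
Country 1: TFP = 0.5 − 1.512 + 1.368 = 0.356%.
Country 2: TFP = 6.6 − 0.784 − 3.456 = 2.36%.
Difference = 0.356 − (2.36) = -2.004 pp.

-2.00 percentage points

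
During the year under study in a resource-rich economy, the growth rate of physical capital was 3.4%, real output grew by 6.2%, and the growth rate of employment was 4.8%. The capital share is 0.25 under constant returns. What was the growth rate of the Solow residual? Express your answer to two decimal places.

1.75%

Labor's share = 1 − 0.25 = 0.75.
Physical capital: 0.25 × 3.4 = 0.85 pp.
Employment: 0.75 × 4.8 = 3.6 pp.
TFP growth = 6.2 − 4.45 = 1.75%.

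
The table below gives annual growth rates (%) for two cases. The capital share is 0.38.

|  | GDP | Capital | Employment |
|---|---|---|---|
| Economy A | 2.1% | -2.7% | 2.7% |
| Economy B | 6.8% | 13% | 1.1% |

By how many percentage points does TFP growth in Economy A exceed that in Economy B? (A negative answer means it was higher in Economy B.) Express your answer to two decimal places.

0.27 percentage points

Labor's share = 1 − 0.38 = 0.62.
Economy A: TFP = 2.1 + 1.026 − 1.674 = 1.452%.
Economy B: TFP = 6.8 − 4.94 − 0.682 = 1.178%.
Difference = 1.452 − (1.178) = 0.274 pp.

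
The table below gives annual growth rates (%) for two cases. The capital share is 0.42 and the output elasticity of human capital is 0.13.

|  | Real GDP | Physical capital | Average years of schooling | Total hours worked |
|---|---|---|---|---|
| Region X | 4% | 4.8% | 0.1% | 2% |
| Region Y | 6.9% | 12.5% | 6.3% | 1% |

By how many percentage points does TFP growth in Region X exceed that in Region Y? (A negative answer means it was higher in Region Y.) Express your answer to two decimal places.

0.69 percentage points

Labor's share = 1 − 0.42 − 0.13 = 0.45.
Region X: TFP = 4 − 2.016 − 0.013 − 0.9 = 1.071%.
Region Y: TFP = 6.9 − 5.25 − 0.819 − 0.45 = 0.381%.
Difference = 1.071 − (0.381) = 0.69 pp.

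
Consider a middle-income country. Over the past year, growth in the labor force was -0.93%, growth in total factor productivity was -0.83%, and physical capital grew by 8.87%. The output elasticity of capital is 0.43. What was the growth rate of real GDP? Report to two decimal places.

2.45%

Labor's share = 1 − 0.43 = 0.57.
Physical capital: 0.43 × 8.87 = 3.8141 pp.
The labor force: 0.57 × (-0.93) = -0.5301 pp.
Output growth = -0.83 + 3.284 = 2.454%.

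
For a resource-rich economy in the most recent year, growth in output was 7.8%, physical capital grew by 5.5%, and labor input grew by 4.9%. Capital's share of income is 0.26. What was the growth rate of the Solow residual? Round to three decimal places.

2.744%

Labor's share = 1 − 0.26 = 0.74.
Physical capital: 0.26 × 5.5 = 1.43 pp.
Labor input: 0.74 × 4.9 = 3.626 pp.
TFP growth = 7.8 − 5.056 = 2.744%.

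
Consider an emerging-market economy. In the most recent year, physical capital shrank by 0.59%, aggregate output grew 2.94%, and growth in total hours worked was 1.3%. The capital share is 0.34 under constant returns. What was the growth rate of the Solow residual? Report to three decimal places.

The Solow residual growth was 2.283%.

Labor's share = 1 − 0.34 = 0.66.
Physical capital: 0.34 × (-0.59) = -0.2006 pp.
Total hours worked: 0.66 × 1.3 = 0.858 pp.
TFP growth = 2.94 − 0.6574 = 2.2826%.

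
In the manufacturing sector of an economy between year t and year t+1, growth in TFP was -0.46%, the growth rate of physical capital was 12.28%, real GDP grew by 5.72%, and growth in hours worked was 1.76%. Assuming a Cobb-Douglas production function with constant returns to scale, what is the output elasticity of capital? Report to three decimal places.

gY = gA + α·gK + (1−α)·gL, so gY − gA − gL = α(gK − gL).
5.72 + 0.46 − 1.76 = α × (12.28 − 1.76).
4.42 = 10.52 α, so α = 0.42015.

α = 0.420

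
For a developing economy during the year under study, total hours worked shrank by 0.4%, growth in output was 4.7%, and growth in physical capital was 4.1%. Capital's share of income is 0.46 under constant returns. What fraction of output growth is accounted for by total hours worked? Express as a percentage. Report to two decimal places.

-4.60%

Labor's share = 1 − 0.46 = 0.54.
Total hours worked contributed 0.54 × (-0.4) = -0.216 pp.
Share of growth = -0.216 / 4.7 × 100 = -4.5957%.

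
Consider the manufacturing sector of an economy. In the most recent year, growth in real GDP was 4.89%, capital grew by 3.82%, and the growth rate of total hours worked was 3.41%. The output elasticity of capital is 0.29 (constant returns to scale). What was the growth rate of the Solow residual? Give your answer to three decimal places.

Labor's share = 1 − 0.29 = 0.71.
Capital: 0.29 × 3.82 = 1.1078 pp.
Total hours worked: 0.71 × 3.41 = 2.4211 pp.
TFP growth = 4.89 − 3.5289 = 1.3611%.

1.361%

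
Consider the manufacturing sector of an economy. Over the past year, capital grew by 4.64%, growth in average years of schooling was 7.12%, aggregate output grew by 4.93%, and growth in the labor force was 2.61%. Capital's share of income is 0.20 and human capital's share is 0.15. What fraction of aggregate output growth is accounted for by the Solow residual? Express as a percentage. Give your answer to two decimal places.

Labor's share = 1 − 0.2 − 0.15 = 0.65.
Capital: 0.2 × 4.64 = 0.928 pp.
Average years of schooling: 0.15 × 7.12 = 1.068 pp.
The labor force: 0.65 × 2.61 = 1.6965 pp.
TFP growth = 4.93 − 3.6925 = 1.2375%.
TFP share of growth = 1.2375 / 4.93 × 100 = 25.1014%.

25.10%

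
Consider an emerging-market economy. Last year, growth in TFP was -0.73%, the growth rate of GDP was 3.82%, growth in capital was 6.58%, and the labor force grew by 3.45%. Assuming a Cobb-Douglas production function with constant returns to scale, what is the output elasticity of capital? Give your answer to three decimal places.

gY = gA + α·gK + (1−α)·gL, so gY − gA − gL = α(gK − gL).
3.82 + 0.73 − 3.45 = α × (6.58 − 3.45).
1.1 = 3.13 α, so α = 0.35144.

α = 0.351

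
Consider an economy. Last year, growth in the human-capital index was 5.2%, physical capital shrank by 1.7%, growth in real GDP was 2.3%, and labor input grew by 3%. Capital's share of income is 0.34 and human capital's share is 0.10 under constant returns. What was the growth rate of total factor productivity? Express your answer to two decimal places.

0.68%

Labor's share = 1 − 0.34 − 0.1 = 0.56.
Physical capital: 0.34 × (-1.7) = -0.578 pp.
The human-capital index: 0.1 × 5.2 = 0.52 pp.
Labor input: 0.56 × 3 = 1.68 pp.
TFP growth = 2.3 − 1.622 = 0.678%.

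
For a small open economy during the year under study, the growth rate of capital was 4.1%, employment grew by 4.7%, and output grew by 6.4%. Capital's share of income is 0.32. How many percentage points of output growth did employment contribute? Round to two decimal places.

3.20 pp

Labor's share = 1 − 0.32 = 0.68.
Contribution = share × growth = 0.68 × 4.7 = 3.196 pp.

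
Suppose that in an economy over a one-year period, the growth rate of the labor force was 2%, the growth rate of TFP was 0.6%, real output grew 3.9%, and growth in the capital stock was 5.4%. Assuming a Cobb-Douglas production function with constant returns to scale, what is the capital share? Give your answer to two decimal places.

α = 0.38

gY = gA + α·gK + (1−α)·gL, so gY − gA − gL = α(gK − gL).
3.9 − 0.6 − 2 = α × (5.4 − 2).
1.3 = 3.4 α, so α = 0.3824.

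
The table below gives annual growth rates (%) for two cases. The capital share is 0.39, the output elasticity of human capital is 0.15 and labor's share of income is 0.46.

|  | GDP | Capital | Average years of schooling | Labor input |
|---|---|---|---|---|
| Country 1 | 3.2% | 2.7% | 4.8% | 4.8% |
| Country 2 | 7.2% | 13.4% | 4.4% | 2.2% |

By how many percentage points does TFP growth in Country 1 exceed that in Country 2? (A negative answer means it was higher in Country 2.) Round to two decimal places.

-1.08 percentage points

Labor's share = 1 − 0.39 − 0.15 = 0.46.
Country 1: TFP = 3.2 − 1.053 − 0.72 − 2.208 = -0.781%.
Country 2: TFP = 7.2 − 5.226 − 0.66 − 1.012 = 0.302%.
Difference = -0.781 − (0.302) = -1.083 pp.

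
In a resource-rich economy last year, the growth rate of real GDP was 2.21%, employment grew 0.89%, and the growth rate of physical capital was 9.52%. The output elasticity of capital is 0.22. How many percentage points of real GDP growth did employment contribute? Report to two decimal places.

0.69 pp

Labor's share = 1 − 0.22 = 0.78.
Contribution = share × growth = 0.78 × 0.89 = 0.6942 pp.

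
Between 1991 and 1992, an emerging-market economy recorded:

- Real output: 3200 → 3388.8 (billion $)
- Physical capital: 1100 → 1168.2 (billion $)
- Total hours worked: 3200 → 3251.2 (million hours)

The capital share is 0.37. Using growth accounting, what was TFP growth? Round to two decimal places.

TFP growth was 2.60%.

Real output growth = (3388.8 − 3200) / 3200 = 5.9%.
Physical capital growth = (1168.2 − 1100) / 1100 = 6.2%.
Total hours worked growth = (3251.2 − 3200) / 3200 = 1.6%.
Labor's share = 1 − 0.37 = 0.63.
Physical capital: 0.37 × 6.2 = 2.294 pp.
Total hours worked: 0.63 × 1.6 = 1.008 pp.
TFP growth = 5.9 − 3.302 = 2.598%.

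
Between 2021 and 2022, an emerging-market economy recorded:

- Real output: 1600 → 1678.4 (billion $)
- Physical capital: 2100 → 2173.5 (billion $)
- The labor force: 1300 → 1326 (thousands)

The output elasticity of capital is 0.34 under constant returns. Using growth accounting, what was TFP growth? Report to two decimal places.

Real output growth = (1678.4 − 1600) / 1600 = 4.9%.
Physical capital growth = (2173.5 − 2100) / 2100 = 3.5%.
The labor force growth = (1326 − 1300) / 1300 = 2%.
Labor's share = 1 − 0.34 = 0.66.
Physical capital: 0.34 × 3.5 = 1.19 pp.
The labor force: 0.66 × 2 = 1.32 pp.
TFP growth = 4.9 − 2.51 = 2.39%.

2.39%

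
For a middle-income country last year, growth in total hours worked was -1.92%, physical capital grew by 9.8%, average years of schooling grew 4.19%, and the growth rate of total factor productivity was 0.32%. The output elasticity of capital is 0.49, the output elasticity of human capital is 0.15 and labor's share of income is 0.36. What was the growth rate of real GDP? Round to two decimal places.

Labor's share = 1 − 0.49 − 0.15 = 0.36.
Physical capital: 0.49 × 9.8 = 4.802 pp.
Average years of schooling: 0.15 × 4.19 = 0.6285 pp.
Total hours worked: 0.36 × (-1.92) = -0.6912 pp.
Output growth = 0.32 + 4.7393 = 5.0593%.

Real GDP growth was 5.06%.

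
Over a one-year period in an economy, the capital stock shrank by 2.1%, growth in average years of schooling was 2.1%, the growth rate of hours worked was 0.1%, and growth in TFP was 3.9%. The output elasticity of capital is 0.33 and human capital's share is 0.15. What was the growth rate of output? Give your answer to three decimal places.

3.574%

Labor's share = 1 − 0.33 − 0.15 = 0.52.
The capital stock: 0.33 × (-2.1) = -0.693 pp.
Average years of schooling: 0.15 × 2.1 = 0.315 pp.
Hours worked: 0.52 × 0.1 = 0.052 pp.
Output growth = 3.9 + (-0.326) = 3.574%.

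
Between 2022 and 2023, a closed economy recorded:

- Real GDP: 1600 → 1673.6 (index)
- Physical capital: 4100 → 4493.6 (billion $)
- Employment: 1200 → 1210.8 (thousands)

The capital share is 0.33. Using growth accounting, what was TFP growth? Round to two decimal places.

Real GDP growth = (1673.6 − 1600) / 1600 = 4.6%.
Physical capital growth = (4493.6 − 4100) / 4100 = 9.6%.
Employment growth = (1210.8 − 1200) / 1200 = 0.9%.
Labor's share = 1 − 0.33 = 0.67.
Physical capital: 0.33 × 9.6 = 3.168 pp.
Employment: 0.67 × 0.9 = 0.603 pp.
TFP growth = 4.6 − 3.771 = 0.829%.

TFP growth was 0.83%.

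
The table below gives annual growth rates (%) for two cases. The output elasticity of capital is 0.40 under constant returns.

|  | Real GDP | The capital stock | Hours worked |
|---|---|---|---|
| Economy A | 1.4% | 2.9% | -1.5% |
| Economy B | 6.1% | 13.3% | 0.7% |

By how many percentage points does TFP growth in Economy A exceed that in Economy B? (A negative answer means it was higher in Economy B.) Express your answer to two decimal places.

0.78 percentage points

Labor's share = 1 − 0.4 = 0.6.
Economy A: TFP = 1.4 − 1.16 + 0.9 = 1.14%.
Economy B: TFP = 6.1 − 5.32 − 0.42 = 0.36%.
Difference = 1.14 − (0.36) = 0.78 pp.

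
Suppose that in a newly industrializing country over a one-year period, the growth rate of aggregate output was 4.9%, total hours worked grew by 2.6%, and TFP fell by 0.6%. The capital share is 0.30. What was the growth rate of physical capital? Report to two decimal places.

12.27%

Labor's share = 1 − 0.3 = 0.7.
gY = gA + 0.7×2.6 + 0.3×g.
0.3×g = 4.9 + 0.6 − 1.82 = 3.68.
g = 3.68 / 0.3 = 12.2667%.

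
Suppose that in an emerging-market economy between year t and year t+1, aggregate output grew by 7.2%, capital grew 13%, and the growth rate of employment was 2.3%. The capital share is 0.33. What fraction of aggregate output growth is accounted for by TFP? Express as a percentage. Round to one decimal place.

Labor's share = 1 − 0.33 = 0.67.
Capital: 0.33 × 13 = 4.29 pp.
Employment: 0.67 × 2.3 = 1.541 pp.
TFP growth = 7.2 − 5.831 = 1.369%.
TFP share of growth = 1.369 / 7.2 × 100 = 19.014%.

19.0%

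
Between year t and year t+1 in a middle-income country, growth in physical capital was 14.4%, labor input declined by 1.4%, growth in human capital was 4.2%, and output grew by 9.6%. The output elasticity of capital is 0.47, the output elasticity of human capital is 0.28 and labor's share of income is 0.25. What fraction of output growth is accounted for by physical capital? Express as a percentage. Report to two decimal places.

Physical capital accounted for 70.50% of growth.

Physical capital contributed 0.47 × 14.4 = 6.768 pp.
Share of growth = 6.768 / 9.6 × 100 = 70.5%.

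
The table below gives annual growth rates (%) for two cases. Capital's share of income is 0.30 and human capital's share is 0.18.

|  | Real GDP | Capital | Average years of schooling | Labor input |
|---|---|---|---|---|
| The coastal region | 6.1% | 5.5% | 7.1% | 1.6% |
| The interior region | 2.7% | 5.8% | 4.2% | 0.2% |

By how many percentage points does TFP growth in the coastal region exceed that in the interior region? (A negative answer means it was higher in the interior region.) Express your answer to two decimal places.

2.24 percentage points

Labor's share = 1 − 0.3 − 0.18 = 0.52.
The coastal region: TFP = 6.1 − 1.65 − 1.278 − 0.832 = 2.34%.
The interior region: TFP = 2.7 − 1.74 − 0.756 − 0.104 = 0.1%.
Difference = 2.34 − (0.1) = 2.24 pp.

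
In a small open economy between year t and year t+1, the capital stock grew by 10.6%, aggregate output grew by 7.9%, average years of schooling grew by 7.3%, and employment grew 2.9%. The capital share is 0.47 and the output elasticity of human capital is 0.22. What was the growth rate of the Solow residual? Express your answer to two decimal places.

Labor's share = 1 − 0.47 − 0.22 = 0.31.
The capital stock: 0.47 × 10.6 = 4.982 pp.
Average years of schooling: 0.22 × 7.3 = 1.606 pp.
Employment: 0.31 × 2.9 = 0.899 pp.
TFP growth = 7.9 − 7.487 = 0.413%.

0.41%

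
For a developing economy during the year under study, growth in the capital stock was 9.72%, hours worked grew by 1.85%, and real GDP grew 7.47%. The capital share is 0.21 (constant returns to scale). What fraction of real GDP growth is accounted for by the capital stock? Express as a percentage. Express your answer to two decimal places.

The capital stock contributed 0.21 × 9.72 = 2.0412 pp.
Share of growth = 2.0412 / 7.47 × 100 = 27.3253%.

27.33%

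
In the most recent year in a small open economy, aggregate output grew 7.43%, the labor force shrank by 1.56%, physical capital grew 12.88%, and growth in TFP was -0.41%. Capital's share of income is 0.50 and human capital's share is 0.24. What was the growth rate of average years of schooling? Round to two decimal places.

Average years of schooling grew 7.52%.

Labor's share = 1 − 0.5 − 0.24 = 0.26.
gY = gA + 0.5×12.88 + 0.26×(-1.56) + 0.24×g.
0.24×g = 7.43 + 0.41 − 6.0344 = 1.8056.
g = 1.8056 / 0.24 = 7.5233%.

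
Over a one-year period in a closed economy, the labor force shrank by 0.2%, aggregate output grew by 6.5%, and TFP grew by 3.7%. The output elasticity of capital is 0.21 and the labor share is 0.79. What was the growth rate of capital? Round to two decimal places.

Labor's share = 1 − 0.21 = 0.79.
gY = gA + 0.79×(-0.2) + 0.21×g.
0.21×g = 6.5 − 3.7 + 0.158 = 2.958.
g = 2.958 / 0.21 = 14.0857%.

Capital grew 14.09%.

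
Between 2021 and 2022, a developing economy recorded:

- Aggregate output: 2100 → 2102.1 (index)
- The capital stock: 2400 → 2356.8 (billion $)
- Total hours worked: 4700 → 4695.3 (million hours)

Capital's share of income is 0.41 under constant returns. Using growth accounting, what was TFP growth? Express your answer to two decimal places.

0.90%

Aggregate output growth = (2102.1 − 2100) / 2100 = 0.1%.
The capital stock growth = (2356.8 − 2400) / 2400 = -1.8%.
Total hours worked growth = (4695.3 − 4700) / 4700 = -0.1%.
Labor's share = 1 − 0.41 = 0.59.
The capital stock: 0.41 × (-1.8) = -0.738 pp.
Total hours worked: 0.59 × (-0.1) = -0.059 pp.
TFP growth = 0.1 + 0.797 = 0.897%.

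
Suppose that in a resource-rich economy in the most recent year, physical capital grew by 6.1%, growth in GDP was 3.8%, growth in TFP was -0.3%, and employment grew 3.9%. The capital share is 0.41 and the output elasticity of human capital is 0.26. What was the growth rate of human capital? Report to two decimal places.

Labor's share = 1 − 0.41 − 0.26 = 0.33.
gY = gA + 0.41×6.1 + 0.33×3.9 + 0.26×g.
0.26×g = 3.8 + 0.3 − 3.788 = 0.312.
g = 0.312 / 0.26 = 1.2%.

Human capital growth was 1.20%.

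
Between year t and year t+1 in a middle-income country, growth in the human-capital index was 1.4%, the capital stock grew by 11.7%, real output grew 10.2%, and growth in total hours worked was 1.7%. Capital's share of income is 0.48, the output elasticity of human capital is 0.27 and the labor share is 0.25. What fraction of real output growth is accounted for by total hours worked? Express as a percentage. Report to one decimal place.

Labor's share = 1 − 0.48 − 0.27 = 0.25.
Total hours worked contributed 0.25 × 1.7 = 0.425 pp.
Share of growth = 0.425 / 10.2 × 100 = 4.167%.

4.2%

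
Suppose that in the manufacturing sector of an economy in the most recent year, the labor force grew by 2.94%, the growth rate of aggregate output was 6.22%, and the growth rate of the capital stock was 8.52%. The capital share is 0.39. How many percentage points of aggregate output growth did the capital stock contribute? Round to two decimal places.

Contribution = share × growth = 0.39 × 8.52 = 3.3228 pp.

3.32 percentage points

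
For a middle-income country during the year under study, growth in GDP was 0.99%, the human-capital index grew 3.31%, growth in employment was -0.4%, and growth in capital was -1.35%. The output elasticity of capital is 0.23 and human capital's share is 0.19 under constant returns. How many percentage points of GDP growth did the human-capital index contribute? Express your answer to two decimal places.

0.63 percentage points

Contribution = share × growth = 0.19 × 3.31 = 0.6289 pp.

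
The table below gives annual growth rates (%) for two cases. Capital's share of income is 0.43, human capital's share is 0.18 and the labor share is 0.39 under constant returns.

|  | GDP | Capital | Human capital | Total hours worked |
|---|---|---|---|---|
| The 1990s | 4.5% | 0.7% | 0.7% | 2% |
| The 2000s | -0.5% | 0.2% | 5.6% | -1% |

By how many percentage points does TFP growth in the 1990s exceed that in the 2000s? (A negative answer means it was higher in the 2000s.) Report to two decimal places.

Labor's share = 1 − 0.43 − 0.18 = 0.39.
The 1990s: TFP = 4.5 − 0.301 − 0.126 − 0.78 = 3.293%.
The 2000s: TFP = -0.5 − 0.086 − 1.008 + 0.39 = -1.204%.
Difference = 3.293 − (-1.204) = 4.497 pp.

4.50 percentage points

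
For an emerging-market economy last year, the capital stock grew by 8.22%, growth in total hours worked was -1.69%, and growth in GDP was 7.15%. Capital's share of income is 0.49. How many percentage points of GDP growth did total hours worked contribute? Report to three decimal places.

-0.862

Labor's share = 1 − 0.49 = 0.51.
Contribution = share × growth = 0.51 × (-1.69) = -0.8619 pp.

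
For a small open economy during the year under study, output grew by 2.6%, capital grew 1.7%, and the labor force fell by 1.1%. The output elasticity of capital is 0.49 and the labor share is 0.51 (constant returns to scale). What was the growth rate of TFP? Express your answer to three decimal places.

TFP growth was 2.328%.

Labor's share = 1 − 0.49 = 0.51.
Capital: 0.49 × 1.7 = 0.833 pp.
The labor force: 0.51 × (-1.1) = -0.561 pp.
TFP growth = 2.6 − 0.272 = 2.328%.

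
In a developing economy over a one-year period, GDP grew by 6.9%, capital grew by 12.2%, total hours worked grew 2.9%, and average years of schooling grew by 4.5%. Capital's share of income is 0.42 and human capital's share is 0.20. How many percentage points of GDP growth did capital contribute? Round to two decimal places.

5.12

Contribution = share × growth = 0.42 × 12.2 = 5.124 pp.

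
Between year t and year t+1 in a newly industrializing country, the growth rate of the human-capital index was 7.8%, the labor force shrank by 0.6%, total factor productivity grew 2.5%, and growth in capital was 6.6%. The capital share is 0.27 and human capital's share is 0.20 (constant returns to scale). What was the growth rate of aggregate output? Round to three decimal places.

5.524%

Labor's share = 1 − 0.27 − 0.2 = 0.53.
Capital: 0.27 × 6.6 = 1.782 pp.
The human-capital index: 0.2 × 7.8 = 1.56 pp.
The labor force: 0.53 × (-0.6) = -0.318 pp.
Output growth = 2.5 + 3.024 = 5.524%.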